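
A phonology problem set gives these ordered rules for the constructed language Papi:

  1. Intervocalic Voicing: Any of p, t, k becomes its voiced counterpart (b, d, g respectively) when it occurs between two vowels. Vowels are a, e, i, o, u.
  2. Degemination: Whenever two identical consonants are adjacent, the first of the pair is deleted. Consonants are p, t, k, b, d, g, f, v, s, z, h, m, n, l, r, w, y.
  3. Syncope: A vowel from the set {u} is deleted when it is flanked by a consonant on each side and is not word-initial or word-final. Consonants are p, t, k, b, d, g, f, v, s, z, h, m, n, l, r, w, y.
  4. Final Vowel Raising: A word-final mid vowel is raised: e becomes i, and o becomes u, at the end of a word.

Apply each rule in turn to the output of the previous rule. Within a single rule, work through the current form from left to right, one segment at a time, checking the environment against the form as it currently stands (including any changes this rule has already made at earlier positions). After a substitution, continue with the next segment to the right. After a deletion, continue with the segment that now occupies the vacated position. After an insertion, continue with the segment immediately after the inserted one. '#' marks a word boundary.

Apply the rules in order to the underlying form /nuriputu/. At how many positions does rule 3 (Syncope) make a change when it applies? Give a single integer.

2

1 Intervocalic Voicing: [nuriputu] → [nuribudu]
2 Degemination: no change — [nuribudu]
3 Syncope: [nuribudu] → [nribdu]
4 Final Vowel Raising: no change — [nribdu]
Rule 3 changed 2 position(s).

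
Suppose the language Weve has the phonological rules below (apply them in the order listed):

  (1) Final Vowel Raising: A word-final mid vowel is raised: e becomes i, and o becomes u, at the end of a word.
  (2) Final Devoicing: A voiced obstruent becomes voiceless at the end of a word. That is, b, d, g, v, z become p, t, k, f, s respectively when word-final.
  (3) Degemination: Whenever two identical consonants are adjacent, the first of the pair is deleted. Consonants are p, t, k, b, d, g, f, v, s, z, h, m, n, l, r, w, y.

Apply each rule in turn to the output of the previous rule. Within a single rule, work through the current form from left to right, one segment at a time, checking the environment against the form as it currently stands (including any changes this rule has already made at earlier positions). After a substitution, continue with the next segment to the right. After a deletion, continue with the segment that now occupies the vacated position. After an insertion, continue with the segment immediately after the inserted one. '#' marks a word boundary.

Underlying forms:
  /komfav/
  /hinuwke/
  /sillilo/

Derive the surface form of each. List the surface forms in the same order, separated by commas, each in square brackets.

[komfaf], [hinuwki], [sililu]

/komfav/:
  (1) Final Vowel Raising: no change — [komfav]
  (2) Final Devoicing: [komfav] → [komfaf]
  (3) Degemination: no change — [komfaf]
/hinuwke/:
  (1) Final Vowel Raising: [hinuwke] → [hinuwki]
  (2) Final Devoicing: no change — [hinuwki]
  (3) Degemination: no change — [hinuwki]
/sillilo/:
  (1) Final Vowel Raising: [sillilo] → [sillilu]
  (2) Final Devoicing: no change — [sillilu]
  (3) Degemination: [sillilu] → [sililu]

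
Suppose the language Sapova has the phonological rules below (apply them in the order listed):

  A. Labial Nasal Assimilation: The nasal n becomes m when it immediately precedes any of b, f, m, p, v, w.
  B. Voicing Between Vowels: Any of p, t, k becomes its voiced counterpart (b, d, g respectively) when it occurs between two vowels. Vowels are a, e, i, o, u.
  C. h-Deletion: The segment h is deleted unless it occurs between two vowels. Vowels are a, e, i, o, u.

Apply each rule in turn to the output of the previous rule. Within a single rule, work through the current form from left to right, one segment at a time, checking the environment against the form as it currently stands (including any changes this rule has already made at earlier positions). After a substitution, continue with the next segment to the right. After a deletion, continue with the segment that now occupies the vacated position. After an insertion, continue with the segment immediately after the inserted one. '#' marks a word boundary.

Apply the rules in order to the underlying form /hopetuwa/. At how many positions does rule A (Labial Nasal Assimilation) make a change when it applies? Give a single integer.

A Labial Nasal Assimilation: no change — [hopetuwa]
B Voicing Between Vowels: [hopetuwa] → [hobeduwa]
C h-Deletion: [hobeduwa] → [obeduwa]
Rule A changed 0 position(s).

0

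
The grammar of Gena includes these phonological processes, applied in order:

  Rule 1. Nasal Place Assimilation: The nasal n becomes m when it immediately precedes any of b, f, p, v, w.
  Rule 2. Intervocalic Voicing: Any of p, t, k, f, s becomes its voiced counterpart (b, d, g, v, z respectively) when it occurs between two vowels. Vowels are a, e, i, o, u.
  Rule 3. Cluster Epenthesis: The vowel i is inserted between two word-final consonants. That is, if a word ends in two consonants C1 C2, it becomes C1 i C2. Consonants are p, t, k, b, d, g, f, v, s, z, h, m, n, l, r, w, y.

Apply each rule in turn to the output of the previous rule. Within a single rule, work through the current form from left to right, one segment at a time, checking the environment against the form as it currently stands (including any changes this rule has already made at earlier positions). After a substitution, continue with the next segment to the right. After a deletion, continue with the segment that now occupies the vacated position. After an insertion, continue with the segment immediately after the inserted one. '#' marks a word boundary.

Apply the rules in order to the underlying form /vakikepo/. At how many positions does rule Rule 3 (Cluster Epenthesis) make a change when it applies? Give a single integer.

Rule 1 Nasal Place Assimilation: no change — [vakikepo]
Rule 2 Intervocalic Voicing: [vakikepo] → [vagigebo]
Rule 3 Cluster Epenthesis: no change — [vagigebo]
Rule Rule 3 changed 0 position(s).

0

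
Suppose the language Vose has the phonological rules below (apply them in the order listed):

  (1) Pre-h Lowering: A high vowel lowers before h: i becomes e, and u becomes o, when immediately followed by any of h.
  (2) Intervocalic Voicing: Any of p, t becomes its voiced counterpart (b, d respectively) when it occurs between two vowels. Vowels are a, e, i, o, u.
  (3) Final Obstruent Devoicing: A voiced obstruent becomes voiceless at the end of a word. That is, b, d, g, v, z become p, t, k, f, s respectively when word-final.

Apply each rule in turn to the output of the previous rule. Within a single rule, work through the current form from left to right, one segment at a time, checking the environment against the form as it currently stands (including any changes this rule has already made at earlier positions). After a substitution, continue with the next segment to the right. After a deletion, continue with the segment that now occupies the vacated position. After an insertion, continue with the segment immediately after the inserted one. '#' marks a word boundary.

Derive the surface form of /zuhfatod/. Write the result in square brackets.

[zohfadot]

(1) Pre-h Lowering: [zuhfatod] → [zohfatod]
(2) Intervocalic Voicing: [zohfatod] → [zohfadod]
(3) Final Obstruent Devoicing: [zohfadod] → [zohfadot]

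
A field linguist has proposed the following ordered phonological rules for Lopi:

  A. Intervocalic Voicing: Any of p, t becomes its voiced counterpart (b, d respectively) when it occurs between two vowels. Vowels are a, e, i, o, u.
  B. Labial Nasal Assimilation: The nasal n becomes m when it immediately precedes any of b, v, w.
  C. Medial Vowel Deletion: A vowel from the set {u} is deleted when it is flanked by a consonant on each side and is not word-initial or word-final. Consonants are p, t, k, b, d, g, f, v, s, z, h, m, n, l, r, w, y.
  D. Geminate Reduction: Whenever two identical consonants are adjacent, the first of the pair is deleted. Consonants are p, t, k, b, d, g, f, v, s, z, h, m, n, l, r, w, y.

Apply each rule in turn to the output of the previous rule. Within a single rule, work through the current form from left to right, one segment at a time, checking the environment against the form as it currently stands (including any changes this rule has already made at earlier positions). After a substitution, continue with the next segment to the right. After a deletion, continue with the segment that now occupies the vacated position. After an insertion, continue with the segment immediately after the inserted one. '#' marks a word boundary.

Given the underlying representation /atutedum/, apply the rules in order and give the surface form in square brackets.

A Intervocalic Voicing: [atutedum] → [adudedum]
B Labial Nasal Assimilation: no change — [adudedum]
C Medial Vowel Deletion: [adudedum] → [addedm]
D Geminate Reduction: [addedm] → [adedm]

[adedm]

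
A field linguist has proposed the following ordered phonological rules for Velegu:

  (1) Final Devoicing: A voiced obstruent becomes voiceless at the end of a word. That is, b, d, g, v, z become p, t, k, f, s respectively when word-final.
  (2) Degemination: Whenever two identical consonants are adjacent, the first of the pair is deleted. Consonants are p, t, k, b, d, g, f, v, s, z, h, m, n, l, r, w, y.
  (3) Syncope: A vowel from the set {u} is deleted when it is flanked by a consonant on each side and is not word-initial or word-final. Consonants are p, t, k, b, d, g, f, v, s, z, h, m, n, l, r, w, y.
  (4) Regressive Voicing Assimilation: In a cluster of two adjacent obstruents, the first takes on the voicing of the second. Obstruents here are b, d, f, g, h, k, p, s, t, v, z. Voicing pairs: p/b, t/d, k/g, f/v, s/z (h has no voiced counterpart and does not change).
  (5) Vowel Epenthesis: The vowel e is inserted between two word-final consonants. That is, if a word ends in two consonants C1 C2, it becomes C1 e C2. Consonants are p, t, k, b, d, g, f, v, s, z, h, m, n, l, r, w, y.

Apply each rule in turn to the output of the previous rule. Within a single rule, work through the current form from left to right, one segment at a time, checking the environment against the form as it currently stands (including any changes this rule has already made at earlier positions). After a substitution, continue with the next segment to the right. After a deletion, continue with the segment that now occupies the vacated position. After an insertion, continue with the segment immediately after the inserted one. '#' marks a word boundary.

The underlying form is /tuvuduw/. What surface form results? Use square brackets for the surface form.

(1) Final Devoicing: no change — [tuvuduw]
(2) Degemination: no change — [tuvuduw]
(3) Syncope: [tuvuduw] → [tvdw]
(4) Regressive Voicing Assimilation: [tvdw] → [dvdw]
(5) Vowel Epenthesis: [dvdw] → [dvdew]

[dvdew]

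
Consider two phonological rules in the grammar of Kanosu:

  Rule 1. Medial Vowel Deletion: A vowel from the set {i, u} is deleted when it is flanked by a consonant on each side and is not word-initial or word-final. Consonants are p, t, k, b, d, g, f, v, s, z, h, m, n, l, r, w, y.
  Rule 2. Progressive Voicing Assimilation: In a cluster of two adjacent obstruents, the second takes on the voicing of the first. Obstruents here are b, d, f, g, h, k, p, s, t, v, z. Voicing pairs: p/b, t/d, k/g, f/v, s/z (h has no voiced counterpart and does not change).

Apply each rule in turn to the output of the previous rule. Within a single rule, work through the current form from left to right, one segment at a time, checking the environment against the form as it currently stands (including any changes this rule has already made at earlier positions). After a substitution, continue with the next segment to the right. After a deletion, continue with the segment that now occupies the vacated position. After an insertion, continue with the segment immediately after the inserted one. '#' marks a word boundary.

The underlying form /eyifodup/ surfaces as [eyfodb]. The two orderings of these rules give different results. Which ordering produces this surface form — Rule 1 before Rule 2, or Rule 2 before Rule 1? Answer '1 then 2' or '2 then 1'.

1 then 2

Order 1 then 2:
  1 Medial Vowel Deletion: [eyifodup] → [eyfodp]
  2 Progressive Voicing Assimilation: [eyfodp] → [eyfodb]
  result: [eyfodb]
Order 2 then 1:
  2 Progressive Voicing Assimilation: no change — [eyifodup]
  1 Medial Vowel Deletion: [eyifodup] → [eyfodp]
  result: [eyfodp]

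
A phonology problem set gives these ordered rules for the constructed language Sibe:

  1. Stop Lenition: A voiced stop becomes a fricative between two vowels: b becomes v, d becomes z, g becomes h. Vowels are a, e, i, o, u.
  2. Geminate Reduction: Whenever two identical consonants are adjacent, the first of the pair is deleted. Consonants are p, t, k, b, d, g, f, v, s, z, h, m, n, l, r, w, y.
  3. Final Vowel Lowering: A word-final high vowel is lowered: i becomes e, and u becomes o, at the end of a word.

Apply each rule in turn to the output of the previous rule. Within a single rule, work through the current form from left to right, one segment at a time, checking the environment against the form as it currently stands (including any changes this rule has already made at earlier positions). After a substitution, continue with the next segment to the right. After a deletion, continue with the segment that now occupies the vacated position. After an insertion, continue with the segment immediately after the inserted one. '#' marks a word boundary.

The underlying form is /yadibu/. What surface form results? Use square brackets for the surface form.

[yazivo]

1 Stop Lenition: [yadibu] → [yazivu]
2 Geminate Reduction: no change — [yazivu]
3 Final Vowel Lowering: [yazivu] → [yazivo]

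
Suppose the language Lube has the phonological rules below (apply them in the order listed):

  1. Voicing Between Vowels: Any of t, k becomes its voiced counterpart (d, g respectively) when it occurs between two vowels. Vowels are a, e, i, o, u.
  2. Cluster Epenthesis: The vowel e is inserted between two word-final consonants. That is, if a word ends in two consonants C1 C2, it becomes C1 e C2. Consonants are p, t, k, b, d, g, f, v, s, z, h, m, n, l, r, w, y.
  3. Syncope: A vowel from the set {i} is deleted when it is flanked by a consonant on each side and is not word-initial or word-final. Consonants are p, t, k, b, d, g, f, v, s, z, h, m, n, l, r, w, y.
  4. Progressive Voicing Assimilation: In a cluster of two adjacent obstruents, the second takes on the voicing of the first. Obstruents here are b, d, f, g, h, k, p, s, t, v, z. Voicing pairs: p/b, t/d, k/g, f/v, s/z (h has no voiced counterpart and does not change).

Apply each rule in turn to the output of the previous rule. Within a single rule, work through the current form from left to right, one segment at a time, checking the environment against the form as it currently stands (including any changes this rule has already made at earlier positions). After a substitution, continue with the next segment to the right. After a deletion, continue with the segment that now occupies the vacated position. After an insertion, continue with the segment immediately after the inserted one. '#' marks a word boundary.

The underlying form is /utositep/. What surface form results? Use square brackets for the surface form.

1 Voicing Between Vowels: [utositep] → [udosidep]
2 Cluster Epenthesis: no change — [udosidep]
3 Syncope: [udosidep] → [udosdep]
4 Progressive Voicing Assimilation: [udosdep] → [udostep]

[udostep]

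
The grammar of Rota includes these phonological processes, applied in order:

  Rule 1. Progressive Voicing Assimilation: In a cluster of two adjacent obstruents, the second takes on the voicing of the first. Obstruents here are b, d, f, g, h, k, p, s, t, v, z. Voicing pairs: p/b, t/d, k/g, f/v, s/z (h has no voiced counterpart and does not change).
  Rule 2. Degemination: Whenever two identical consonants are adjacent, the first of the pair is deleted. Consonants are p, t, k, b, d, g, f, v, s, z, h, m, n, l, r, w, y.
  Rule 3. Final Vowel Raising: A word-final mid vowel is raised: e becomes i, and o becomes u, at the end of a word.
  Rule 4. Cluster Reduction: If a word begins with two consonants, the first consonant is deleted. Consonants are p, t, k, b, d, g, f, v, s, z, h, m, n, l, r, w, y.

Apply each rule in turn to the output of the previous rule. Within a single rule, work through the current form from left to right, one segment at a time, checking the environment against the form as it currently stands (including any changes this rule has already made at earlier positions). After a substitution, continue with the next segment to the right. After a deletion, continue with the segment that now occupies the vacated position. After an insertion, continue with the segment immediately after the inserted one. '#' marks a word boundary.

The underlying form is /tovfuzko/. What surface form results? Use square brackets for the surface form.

[tovuzgu]

Rule 1 Progressive Voicing Assimilation: [tovfuzko] → [tovvuzgo]
Rule 2 Degemination: [tovvuzgo] → [tovuzgo]
Rule 3 Final Vowel Raising: [tovuzgo] → [tovuzgu]
Rule 4 Cluster Reduction: no change — [tovuzgu]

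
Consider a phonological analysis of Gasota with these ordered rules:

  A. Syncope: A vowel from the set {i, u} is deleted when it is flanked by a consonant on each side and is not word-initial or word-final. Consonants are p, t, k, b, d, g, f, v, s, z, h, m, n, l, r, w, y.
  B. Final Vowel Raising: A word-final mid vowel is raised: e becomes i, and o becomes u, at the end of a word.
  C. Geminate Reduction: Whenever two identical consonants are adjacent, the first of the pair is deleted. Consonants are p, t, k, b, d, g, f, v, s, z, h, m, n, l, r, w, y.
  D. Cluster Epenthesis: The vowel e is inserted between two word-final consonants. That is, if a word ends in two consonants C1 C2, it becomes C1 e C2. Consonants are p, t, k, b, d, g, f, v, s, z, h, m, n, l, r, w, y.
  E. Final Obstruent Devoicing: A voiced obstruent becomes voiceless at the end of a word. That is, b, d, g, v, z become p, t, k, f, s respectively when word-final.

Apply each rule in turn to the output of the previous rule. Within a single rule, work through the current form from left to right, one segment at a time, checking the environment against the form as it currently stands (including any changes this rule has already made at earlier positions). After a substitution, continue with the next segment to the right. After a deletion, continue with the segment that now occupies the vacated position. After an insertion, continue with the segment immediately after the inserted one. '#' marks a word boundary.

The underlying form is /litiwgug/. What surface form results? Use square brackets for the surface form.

[ltwek]

A Syncope: [litiwgug] → [ltwgg]
B Final Vowel Raising: no change — [ltwgg]
C Geminate Reduction: [ltwgg] → [ltwg]
D Cluster Epenthesis: [ltwg] → [ltweg]
E Final Obstruent Devoicing: [ltweg] → [ltwek]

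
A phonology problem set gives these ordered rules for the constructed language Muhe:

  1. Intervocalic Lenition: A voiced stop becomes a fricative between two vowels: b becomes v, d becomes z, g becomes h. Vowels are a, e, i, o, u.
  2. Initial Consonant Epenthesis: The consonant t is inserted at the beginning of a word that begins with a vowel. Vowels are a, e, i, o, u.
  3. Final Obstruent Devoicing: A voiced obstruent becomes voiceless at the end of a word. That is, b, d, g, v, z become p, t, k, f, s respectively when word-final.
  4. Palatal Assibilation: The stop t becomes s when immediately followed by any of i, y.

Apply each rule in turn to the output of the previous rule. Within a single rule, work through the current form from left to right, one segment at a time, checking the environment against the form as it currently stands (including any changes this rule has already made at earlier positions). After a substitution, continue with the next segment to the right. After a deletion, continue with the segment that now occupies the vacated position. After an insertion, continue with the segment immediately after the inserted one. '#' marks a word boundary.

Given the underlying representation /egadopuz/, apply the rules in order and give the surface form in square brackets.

1 Intervocalic Lenition: [egadopuz] → [ehazopuz]
2 Initial Consonant Epenthesis: [ehazopuz] → [tehazopuz]
3 Final Obstruent Devoicing: [tehazopuz] → [tehazopus]
4 Palatal Assibilation: no change — [tehazopus]

[tehazopus]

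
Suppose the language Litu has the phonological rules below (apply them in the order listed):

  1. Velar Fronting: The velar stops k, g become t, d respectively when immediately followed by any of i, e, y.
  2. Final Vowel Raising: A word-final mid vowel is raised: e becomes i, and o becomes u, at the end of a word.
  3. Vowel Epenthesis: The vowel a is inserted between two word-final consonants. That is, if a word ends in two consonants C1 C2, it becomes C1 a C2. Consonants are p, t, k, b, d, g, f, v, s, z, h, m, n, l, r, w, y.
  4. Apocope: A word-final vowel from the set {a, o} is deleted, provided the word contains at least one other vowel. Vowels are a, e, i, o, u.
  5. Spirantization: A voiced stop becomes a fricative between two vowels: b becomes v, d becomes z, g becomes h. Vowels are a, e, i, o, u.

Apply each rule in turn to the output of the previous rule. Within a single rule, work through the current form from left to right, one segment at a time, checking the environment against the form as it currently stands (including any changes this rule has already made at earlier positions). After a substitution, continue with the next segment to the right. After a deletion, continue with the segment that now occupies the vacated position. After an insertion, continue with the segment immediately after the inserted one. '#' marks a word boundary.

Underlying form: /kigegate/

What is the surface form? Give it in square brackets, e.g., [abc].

1 Velar Fronting: [kigegate] → [tidegate]
2 Final Vowel Raising: [tidegate] → [tidegati]
3 Vowel Epenthesis: no change — [tidegati]
4 Apocope: no change — [tidegati]
5 Spirantization: [tidegati] → [tizehati]

[tizehati]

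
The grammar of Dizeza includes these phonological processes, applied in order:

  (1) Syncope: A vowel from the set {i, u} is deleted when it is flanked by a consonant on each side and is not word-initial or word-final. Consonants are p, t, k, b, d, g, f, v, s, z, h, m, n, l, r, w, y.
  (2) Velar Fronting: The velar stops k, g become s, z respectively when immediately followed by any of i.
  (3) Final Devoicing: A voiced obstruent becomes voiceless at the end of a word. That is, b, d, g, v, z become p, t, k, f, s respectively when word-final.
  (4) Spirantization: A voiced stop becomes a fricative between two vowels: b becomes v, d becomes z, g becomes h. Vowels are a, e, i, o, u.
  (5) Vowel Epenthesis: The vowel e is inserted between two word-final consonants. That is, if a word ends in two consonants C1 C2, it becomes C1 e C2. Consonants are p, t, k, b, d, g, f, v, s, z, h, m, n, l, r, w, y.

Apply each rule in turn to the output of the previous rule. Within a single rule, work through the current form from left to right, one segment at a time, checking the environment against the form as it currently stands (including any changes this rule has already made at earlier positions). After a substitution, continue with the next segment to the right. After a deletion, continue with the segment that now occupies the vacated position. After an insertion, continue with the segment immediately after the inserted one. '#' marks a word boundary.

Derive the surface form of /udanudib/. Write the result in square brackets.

[uzandep]

(1) Syncope: [udanudib] → [udandb]
(2) Velar Fronting: no change — [udandb]
(3) Final Devoicing: [udandb] → [udandp]
(4) Spirantization: [udandp] → [uzandp]
(5) Vowel Epenthesis: [uzandp] → [uzandep]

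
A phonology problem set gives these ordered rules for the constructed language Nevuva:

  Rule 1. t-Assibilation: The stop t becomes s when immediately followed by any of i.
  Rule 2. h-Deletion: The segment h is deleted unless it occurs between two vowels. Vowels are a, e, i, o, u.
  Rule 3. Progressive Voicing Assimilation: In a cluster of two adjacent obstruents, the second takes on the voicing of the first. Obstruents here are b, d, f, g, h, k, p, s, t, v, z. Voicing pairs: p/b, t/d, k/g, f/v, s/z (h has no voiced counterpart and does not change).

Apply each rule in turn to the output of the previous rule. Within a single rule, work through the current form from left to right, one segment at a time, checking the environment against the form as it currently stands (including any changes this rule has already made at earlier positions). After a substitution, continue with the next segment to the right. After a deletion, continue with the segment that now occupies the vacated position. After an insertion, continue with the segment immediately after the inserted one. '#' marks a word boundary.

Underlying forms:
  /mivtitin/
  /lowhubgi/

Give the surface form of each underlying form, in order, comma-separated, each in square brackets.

[mivzisin], [lowubgi]

/mivtitin/:
  Rule 1 t-Assibilation: [mivtitin] → [mivsisin]
  Rule 2 h-Deletion: no change — [mivsisin]
  Rule 3 Progressive Voicing Assimilation: [mivsisin] → [mivzisin]
/lowhubgi/:
  Rule 1 t-Assibilation: no change — [lowhubgi]
  Rule 2 h-Deletion: [lowhubgi] → [lowubgi]
  Rule 3 Progressive Voicing Assimilation: no change — [lowubgi]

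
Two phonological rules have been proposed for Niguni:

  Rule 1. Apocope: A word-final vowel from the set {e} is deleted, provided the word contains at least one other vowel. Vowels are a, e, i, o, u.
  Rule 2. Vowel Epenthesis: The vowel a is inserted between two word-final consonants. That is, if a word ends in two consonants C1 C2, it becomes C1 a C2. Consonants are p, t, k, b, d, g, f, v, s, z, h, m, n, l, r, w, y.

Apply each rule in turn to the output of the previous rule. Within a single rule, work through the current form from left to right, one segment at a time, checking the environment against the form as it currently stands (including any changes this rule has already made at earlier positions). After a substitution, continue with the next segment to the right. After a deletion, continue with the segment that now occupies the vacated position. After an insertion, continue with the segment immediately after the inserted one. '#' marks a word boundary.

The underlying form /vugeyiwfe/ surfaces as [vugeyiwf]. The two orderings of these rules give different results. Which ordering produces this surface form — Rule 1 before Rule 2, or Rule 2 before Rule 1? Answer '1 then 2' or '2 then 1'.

2 then 1

Order 1 then 2:
  1 Apocope: [vugeyiwfe] → [vugeyiwf]
  2 Vowel Epenthesis: [vugeyiwf] → [vugeyiwaf]
  result: [vugeyiwaf]
Order 2 then 1:
  2 Vowel Epenthesis: no change — [vugeyiwfe]
  1 Apocope: [vugeyiwfe] → [vugeyiwf]
  result: [vugeyiwf]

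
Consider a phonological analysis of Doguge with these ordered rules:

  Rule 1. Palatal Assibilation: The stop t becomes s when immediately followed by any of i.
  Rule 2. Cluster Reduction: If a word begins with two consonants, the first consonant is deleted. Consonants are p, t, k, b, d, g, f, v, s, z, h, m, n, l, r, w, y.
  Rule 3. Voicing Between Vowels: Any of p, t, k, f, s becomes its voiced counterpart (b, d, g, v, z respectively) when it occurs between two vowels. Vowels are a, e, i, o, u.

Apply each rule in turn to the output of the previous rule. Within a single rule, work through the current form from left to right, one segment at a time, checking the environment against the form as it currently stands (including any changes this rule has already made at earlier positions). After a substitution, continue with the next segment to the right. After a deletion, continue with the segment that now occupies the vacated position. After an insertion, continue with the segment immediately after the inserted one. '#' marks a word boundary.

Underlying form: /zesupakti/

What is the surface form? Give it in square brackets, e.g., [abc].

Rule 1 Palatal Assibilation: [zesupakti] → [zesupaksi]
Rule 2 Cluster Reduction: no change — [zesupaksi]
Rule 3 Voicing Between Vowels: [zesupaksi] → [zezubaksi]

[zezubaksi]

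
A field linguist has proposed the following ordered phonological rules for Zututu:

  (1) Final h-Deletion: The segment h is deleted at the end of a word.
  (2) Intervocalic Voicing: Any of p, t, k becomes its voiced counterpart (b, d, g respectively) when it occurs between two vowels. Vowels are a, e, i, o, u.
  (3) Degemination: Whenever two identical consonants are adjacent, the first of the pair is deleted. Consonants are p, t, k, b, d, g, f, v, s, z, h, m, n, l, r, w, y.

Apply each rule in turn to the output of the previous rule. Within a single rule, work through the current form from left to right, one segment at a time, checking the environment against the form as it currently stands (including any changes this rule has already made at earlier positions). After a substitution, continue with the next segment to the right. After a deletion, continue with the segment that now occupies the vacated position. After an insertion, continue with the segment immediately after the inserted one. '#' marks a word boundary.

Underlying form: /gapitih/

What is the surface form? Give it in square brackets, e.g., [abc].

(1) Final h-Deletion: [gapitih] → [gapiti]
(2) Intervocalic Voicing: [gapiti] → [gabidi]
(3) Degemination: no change — [gabidi]

[gabidi]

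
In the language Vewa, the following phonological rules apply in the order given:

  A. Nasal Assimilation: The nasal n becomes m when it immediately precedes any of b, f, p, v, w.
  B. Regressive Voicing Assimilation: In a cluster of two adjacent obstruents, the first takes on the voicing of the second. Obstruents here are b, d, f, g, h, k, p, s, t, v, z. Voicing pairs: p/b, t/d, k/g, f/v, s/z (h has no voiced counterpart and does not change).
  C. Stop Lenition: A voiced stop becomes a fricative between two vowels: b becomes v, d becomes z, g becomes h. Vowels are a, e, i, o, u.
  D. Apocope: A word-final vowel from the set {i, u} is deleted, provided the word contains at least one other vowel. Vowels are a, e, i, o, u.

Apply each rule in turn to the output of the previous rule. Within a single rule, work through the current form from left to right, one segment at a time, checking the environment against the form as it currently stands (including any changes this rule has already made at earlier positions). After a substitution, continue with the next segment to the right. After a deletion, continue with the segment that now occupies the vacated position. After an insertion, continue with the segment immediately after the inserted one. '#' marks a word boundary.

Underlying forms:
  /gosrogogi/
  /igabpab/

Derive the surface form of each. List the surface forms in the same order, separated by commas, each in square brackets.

[gosrohoh], [ihappab]

/gosrogogi/:
  A Nasal Assimilation: no change — [gosrogogi]
  B Regressive Voicing Assimilation: no change — [gosrogogi]
  C Stop Lenition: [gosrogogi] → [gosrohohi]
  D Apocope: [gosrohohi] → [gosrohoh]
/igabpab/:
  A Nasal Assimilation: no change — [igabpab]
  B Regressive Voicing Assimilation: [igabpab] → [igappab]
  C Stop Lenition: [igappab] → [ihappab]
  D Apocope: no change — [ihappab]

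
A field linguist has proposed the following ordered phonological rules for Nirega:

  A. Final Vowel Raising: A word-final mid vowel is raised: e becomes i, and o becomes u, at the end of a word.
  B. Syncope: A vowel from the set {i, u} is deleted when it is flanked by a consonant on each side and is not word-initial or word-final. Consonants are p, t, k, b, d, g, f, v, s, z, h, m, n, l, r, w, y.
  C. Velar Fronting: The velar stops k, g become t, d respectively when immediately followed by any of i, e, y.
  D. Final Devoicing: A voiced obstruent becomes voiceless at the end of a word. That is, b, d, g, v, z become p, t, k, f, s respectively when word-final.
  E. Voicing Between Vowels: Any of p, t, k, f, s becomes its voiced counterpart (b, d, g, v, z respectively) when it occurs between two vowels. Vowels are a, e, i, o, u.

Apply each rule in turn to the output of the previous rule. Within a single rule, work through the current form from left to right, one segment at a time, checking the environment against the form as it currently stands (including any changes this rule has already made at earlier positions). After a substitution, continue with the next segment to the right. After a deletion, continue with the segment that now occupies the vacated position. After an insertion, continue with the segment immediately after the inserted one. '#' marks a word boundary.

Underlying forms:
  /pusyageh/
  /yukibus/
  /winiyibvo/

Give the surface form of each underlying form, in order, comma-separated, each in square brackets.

[psyadeh], [ykbs], [wnybvu]

/pusyageh/:
  A Final Vowel Raising: no change — [pusyageh]
  B Syncope: [pusyageh] → [psyageh]
  C Velar Fronting: [psyageh] → [psyadeh]
  D Final Devoicing: no change — [psyadeh]
  E Voicing Between Vowels: no change — [psyadeh]
/yukibus/:
  A Final Vowel Raising: no change — [yukibus]
  B Syncope: [yukibus] → [ykbs]
  C Velar Fronting: no change — [ykbs]
  D Final Devoicing: no change — [ykbs]
  E Voicing Between Vowels: no change — [ykbs]
/winiyibvo/:
  A Final Vowel Raising: [winiyibvo] → [winiyibvu]
  B Syncope: [winiyibvu] → [wnybvu]
  C Velar Fronting: no change — [wnybvu]
  D Final Devoicing: no change — [wnybvu]
  E Voicing Between Vowels: no change — [wnybvu]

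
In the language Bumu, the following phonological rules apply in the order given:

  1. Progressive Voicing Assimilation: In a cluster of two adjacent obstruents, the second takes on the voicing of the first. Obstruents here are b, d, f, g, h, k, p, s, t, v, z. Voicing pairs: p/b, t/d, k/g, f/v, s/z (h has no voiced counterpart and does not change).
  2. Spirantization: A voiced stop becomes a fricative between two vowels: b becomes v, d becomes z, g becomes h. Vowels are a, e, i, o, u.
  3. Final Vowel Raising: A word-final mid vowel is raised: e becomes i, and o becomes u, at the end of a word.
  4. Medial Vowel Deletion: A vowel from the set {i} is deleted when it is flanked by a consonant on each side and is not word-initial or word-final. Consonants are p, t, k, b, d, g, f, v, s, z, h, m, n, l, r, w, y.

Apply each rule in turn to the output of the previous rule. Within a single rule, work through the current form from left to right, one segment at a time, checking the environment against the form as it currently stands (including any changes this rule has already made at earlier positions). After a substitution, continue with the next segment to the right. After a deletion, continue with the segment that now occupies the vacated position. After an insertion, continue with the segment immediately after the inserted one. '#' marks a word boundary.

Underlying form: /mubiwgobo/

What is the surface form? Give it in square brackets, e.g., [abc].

1 Progressive Voicing Assimilation: no change — [mubiwgobo]
2 Spirantization: [mubiwgobo] → [muviwgovo]
3 Final Vowel Raising: [muviwgovo] → [muviwgovu]
4 Medial Vowel Deletion: [muviwgovu] → [muvwgovu]

[muvwgovu]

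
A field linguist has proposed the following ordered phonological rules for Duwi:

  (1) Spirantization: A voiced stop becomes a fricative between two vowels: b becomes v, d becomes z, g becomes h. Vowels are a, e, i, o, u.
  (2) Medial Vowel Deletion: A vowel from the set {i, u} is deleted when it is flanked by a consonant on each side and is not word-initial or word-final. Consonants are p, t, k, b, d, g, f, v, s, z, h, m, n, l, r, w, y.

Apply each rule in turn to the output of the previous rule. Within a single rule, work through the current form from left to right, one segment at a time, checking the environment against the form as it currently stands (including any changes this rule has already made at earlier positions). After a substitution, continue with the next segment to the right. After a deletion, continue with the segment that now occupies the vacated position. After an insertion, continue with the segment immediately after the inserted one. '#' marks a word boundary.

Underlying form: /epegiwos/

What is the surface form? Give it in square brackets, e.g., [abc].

[epehwos]

(1) Spirantization: [epegiwos] → [epehiwos]
(2) Medial Vowel Deletion: [epehiwos] → [epehwos]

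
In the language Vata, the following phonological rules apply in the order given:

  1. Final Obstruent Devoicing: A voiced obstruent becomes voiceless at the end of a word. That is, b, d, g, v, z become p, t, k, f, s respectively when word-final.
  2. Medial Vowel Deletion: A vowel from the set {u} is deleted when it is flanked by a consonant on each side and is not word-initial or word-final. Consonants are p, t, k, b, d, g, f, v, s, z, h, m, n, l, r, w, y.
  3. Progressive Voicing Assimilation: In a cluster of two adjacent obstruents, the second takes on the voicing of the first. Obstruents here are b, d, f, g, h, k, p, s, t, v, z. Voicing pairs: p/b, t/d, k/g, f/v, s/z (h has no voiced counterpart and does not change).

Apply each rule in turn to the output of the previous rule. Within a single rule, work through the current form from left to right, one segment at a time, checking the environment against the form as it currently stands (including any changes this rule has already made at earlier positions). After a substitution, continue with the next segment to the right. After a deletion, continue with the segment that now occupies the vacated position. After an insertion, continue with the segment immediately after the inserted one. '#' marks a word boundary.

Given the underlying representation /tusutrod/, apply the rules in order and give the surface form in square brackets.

[tstrot]

1 Final Obstruent Devoicing: [tusutrod] → [tusutrot]
2 Medial Vowel Deletion: [tusutrot] → [tstrot]
3 Progressive Voicing Assimilation: no change — [tstrot]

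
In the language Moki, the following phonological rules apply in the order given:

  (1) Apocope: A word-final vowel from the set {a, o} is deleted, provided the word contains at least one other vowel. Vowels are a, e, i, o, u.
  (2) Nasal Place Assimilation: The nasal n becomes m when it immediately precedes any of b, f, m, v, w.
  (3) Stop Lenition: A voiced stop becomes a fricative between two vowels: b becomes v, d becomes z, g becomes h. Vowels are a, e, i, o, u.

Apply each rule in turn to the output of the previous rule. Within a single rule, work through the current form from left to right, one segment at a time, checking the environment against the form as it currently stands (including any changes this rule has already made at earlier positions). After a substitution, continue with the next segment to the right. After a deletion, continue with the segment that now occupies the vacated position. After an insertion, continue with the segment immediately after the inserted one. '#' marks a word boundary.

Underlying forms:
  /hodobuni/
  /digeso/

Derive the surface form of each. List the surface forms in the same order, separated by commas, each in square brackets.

/hodobuni/:
  (1) Apocope: no change — [hodobuni]
  (2) Nasal Place Assimilation: no change — [hodobuni]
  (3) Stop Lenition: [hodobuni] → [hozovuni]
/digeso/:
  (1) Apocope: [digeso] → [diges]
  (2) Nasal Place Assimilation: no change — [diges]
  (3) Stop Lenition: [diges] → [dihes]

[hozovuni], [dihes]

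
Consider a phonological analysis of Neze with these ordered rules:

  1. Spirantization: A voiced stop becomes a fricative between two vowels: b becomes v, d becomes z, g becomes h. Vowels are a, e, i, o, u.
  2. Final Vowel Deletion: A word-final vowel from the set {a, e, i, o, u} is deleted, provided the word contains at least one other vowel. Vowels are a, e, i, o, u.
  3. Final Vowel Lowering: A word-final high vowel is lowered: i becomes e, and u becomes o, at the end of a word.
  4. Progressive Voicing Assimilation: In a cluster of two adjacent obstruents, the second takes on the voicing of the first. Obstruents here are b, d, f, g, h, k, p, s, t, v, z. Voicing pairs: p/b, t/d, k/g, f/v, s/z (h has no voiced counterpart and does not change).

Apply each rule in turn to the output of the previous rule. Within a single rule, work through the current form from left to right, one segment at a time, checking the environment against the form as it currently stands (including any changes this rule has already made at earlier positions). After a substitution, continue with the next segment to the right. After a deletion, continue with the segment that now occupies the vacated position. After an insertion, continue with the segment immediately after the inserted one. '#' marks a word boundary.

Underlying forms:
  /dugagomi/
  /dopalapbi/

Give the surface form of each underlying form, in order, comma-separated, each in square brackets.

[duhahom], [dopalapp]

/dugagomi/:
  1 Spirantization: [dugagomi] → [duhahomi]
  2 Final Vowel Deletion: [duhahomi] → [duhahom]
  3 Final Vowel Lowering: no change — [duhahom]
  4 Progressive Voicing Assimilation: no change — [duhahom]
/dopalapbi/:
  1 Spirantization: no change — [dopalapbi]
  2 Final Vowel Deletion: [dopalapbi] → [dopalapb]
  3 Final Vowel Lowering: no change — [dopalapb]
  4 Progressive Voicing Assimilation: [dopalapb] → [dopalapp]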